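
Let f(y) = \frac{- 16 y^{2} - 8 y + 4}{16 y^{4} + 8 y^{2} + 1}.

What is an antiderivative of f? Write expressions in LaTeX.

An antiderivative is F(y) = \frac{4 y + 1}{4 y^{2} + 1}.

Recognize the product-rule pattern: f = u'v + uv' with u = \frac{1}{4 y^{2} + 1}, v = 4 y + 1, so integration by parts undoes it.
Check: d/dy[\frac{4 y + 1}{4 y^{2} + 1}] = \frac{- 16 y^{2} - 8 y + 4}{16 y^{4} + 8 y^{2} + 1} = f(y).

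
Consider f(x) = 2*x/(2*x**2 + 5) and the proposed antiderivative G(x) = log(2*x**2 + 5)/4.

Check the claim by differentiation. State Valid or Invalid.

Invalid: d/dx[G] - f = -x/(2*x**2 + 5), which is not 0.

d/dx[G] = x/(2*x**2 + 5)
d/dx[G] - f(x) = -x/(2*x**2 + 5) != 0.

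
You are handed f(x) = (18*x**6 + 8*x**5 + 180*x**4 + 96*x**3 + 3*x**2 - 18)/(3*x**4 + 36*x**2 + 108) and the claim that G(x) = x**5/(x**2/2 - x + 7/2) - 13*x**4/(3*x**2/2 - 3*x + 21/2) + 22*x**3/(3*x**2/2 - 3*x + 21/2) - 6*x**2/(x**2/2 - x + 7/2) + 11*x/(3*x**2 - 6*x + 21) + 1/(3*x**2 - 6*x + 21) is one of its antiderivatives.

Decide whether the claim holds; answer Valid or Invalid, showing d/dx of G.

Invalid: d/dx[G] - f = (-36*x**9 + 154*x**8 - 1120*x**7 + 3036*x**6 - 12022*x**5 + 20491*x**4 - 43308*x**3 + 36585*x**2 - 18720*x + 3726)/(3*x**8 - 12*x**7 + 90*x**6 - 228*x**5 + 903*x**4 - 1440*x**3 + 3708*x**2 - 3024*x + 5292), which is not 0.

d/dx[G] = (18*x**6 - 100*x**5 + 410*x**4 - 904*x**3 + 985*x**2 - 506*x + 79)/(3*x**4 - 12*x**3 + 54*x**2 - 84*x + 147)
d/dx[G] - f(x) = (-36*x**9 + 154*x**8 - 1120*x**7 + 3036*x**6 - 12022*x**5 + 20491*x**4 - 43308*x**3 + 36585*x**2 - 18720*x + 3726)/(3*x**8 - 12*x**7 + 90*x**6 - 228*x**5 + 903*x**4 - 1440*x**3 + 3708*x**2 - 3024*x + 5292) != 0.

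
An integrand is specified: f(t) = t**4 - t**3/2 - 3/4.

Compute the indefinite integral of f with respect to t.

Integrate term by term and add the pieces.
Check: d/dt[t**5/5 - t**4/8 - 3*t/4] = t**4 - t**3/2 - 3/4 = f(t).

F(t) = t**5/5 - t**4/8 - 3*t/4 + C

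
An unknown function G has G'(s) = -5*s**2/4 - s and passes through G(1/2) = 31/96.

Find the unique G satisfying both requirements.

Integrate term by term and add the pieces.
A general antiderivative is -5*s**3/12 - s**2/2 + C.
The condition gives C = 31/96 - (-17/96) = 1/2.
So G(s) = (-5*s**3 - 6*s**2 + 6)/12.
Check: d/ds[(-5*s**3 - 6*s**2 + 6)/12] = -5*s**2/4 - s = G'(s).

G(s) = (-5*s**3 - 6*s**2 + 6)/12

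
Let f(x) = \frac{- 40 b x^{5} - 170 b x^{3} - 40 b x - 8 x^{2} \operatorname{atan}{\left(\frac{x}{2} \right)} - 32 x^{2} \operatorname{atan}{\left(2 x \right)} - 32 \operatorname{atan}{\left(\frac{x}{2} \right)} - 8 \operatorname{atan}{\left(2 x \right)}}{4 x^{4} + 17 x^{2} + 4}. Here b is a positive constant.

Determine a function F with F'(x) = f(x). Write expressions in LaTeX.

An antiderivative is F(x) = - 5 b x^{2} - 4 \operatorname{atan}{\left(\frac{x}{2} \right)} \operatorname{atan}{\left(2 x \right)}.

A candidate is checked by its d/dx: the result must match f(x).
Check: d/dx[- 5 b x^{2} - 4 \operatorname{atan}{\left(\frac{x}{2} \right)} \operatorname{atan}{\left(2 x \right)}] = \frac{- 40 b x^{5} - 170 b x^{3} - 40 b x - 8 x^{2} \operatorname{atan}{\left(\frac{x}{2} \right)} - 32 x^{2} \operatorname{atan}{\left(2 x \right)} - 32 \operatorname{atan}{\left(\frac{x}{2} \right)} - 8 \operatorname{atan}{\left(2 x \right)}}{4 x^{4} + 17 x^{2} + 4} = f(x).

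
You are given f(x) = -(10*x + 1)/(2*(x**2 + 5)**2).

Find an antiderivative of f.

An antiderivative F(x) passes only if d/dx[F] lands on f(x) exactly.
Check: d/dx[-(x - 50)/(20*x**2 + 100) - sqrt(5)*atan(sqrt(5)*x/5)/100] = (-10*x - 1)/(2*x**4 + 20*x**2 + 50), which equals f(x).

An antiderivative is F(x) = -(x - 50)/(20*x**2 + 100) - sqrt(5)*atan(sqrt(5)*x/5)/100.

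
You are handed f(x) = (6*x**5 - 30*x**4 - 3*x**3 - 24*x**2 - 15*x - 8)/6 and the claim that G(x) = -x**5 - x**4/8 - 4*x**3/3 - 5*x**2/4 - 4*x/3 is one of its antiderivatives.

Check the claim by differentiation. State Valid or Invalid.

Invalid: d/dx[G] - f = -x**5, which is not 0.

d/dx[G] = -5*x**4 - x**3/2 - 4*x**2 - 5*x/2 - 4/3
d/dx[G] - f(x) = -x**5 != 0.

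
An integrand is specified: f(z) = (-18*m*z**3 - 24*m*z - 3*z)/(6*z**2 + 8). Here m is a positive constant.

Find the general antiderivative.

An antiderivative F(z) passes only if d/dz[F] lands on f(z) exactly.
Check: d/dz[(-6*m*z**2 - log(z**2 + 4/3))/4] = (-18*m*z**3 - 24*m*z - 3*z)/(6*z**2 + 8) = f(z).

F(z) = (-6*m*z**2 - log(z**2 + 4/3))/4 + C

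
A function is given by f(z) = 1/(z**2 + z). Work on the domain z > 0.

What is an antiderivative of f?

The denominator factors as z*(z + 1); partial fractions split f into directly integrable pieces: -1/(z + 1) + 1/z.
Check: d/dz[log(z) - log(z + 1)] = 1/(z**2 + z) = f(z).

An antiderivative is F(z) = log(z) - log(z + 1).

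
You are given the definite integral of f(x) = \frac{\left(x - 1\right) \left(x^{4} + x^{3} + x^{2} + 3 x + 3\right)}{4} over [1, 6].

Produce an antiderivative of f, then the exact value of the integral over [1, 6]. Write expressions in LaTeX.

Antiderivative: F(x) = \frac{x^{6}}{24} + \frac{x^{3}}{6} - \frac{3 x}{4}; value = \frac{47425}{24}

Any candidate F(x) must reproduce f(x) exactly when differentiated.
F(x) = \frac{x^{6}}{24} + \frac{x^{3}}{6} - \frac{3 x}{4} is an antiderivative of f.
Check: d/dx[\frac{x^{6}}{24} + \frac{x^{3}}{6} - \frac{3 x}{4}] = \frac{x^{5}}{4} + \frac{x^{2}}{2} - \frac{3}{4}, which equals f(x).
F(6) = \frac{3951}{2}; F(1) = - \frac{13}{24}.
Integral = F(6) - F(1) = \frac{47425}{24}.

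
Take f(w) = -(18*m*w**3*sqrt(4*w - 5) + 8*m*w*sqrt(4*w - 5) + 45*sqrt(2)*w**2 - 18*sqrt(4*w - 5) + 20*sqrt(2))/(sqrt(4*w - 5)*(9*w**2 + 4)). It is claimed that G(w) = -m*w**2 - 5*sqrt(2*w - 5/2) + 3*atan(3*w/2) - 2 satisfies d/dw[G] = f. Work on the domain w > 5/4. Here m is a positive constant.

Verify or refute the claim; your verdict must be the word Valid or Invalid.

Valid - differentiating G returns exactly f.

d/dw[G] = (-18*m*w**3*sqrt(4*w - 5) - 8*m*w*sqrt(4*w - 5) - 45*sqrt(2)*w**2 + 18*sqrt(4*w - 5) - 20*sqrt(2))/(9*w**2*sqrt(4*w - 5) + 4*sqrt(4*w - 5))
This equals f(w) exactly, so the claim holds.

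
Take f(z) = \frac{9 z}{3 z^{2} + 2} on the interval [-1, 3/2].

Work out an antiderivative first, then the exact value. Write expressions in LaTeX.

Antiderivative: F(z) = \frac{3 \log{\left(z^{2} + \frac{2}{3} \right)}}{2}; value = - \frac{3 \log{\left(\frac{5}{3} \right)}}{2} + \frac{3 \log{\left(\frac{35}{12} \right)}}{2}

f matches the chain-rule pattern g'(h)*h' with inner function h(z) = z^{2} + \frac{2}{3}; substituting u = h(z) collapses the integral.
F(z) = \frac{3 \log{\left(z^{2} + \frac{2}{3} \right)}}{2} is an antiderivative of f.
Check: d/dz[\frac{3 \log{\left(z^{2} + \frac{2}{3} \right)}}{2}] = \frac{9 z}{3 z^{2} + 2} = f(z).
F(3/2) = \frac{3 \log{\left(\frac{35}{12} \right)}}{2}; F(-1) = \frac{3 \log{\left(\frac{5}{3} \right)}}{2}.
Integral = F(3/2) - F(-1) = - \frac{3 \log{\left(\frac{5}{3} \right)}}{2} + \frac{3 \log{\left(\frac{35}{12} \right)}}{2}.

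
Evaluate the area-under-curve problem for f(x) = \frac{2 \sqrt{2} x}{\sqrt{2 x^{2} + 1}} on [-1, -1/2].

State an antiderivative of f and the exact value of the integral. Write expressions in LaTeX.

Antiderivative: F(x) = \sqrt{2} \sqrt{2 x^{2} + 1}; value = - \sqrt{6} + \sqrt{3}

The substitution u = 4 x^{2} + 2 works: f is exactly (dF/du)*(du/dx) for that inner function.
F(x) = \sqrt{2} \sqrt{2 x^{2} + 1} is an antiderivative of f.
Check: d/dx[\sqrt{2} \sqrt{2 x^{2} + 1}] = \frac{2 \sqrt{2} x}{\sqrt{2 x^{2} + 1}} = f(x).
F(-1/2) = \sqrt{3}; F(-1) = \sqrt{6}.
Integral = F(-1/2) - F(-1) = - \sqrt{6} + \sqrt{3}.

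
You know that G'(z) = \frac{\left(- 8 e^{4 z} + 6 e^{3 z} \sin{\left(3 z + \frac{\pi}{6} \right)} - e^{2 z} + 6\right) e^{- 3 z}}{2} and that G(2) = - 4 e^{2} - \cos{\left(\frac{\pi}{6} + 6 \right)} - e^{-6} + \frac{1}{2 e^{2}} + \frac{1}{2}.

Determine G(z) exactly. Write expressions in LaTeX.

G(z) = - 4 e^{z} - \cos{\left(3 z + \frac{\pi}{6} \right)} + \frac{1}{2} + \frac{e^{- z}}{2} - e^{- 3 z}

For G(z) to be correct, d/dz[G] must agree with the stated G'(z) identically.
A general antiderivative is - 4 e^{z} - \cos{\left(3 z + \frac{\pi}{6} \right)} + \frac{e^{- z}}{2} - e^{- 3 z} + C.
The condition gives C = - 4 e^{2} - \cos{\left(\frac{\pi}{6} + 6 \right)} - e^{-6} + \frac{1}{2 e^{2}} + \frac{1}{2} - (- 4 e^{2} - \cos{\left(\frac{\pi}{6} + 6 \right)} - e^{-6} + \frac{1}{2 e^{2}}) = \frac{1}{2}.
So G(z) = - 4 e^{z} - \cos{\left(3 z + \frac{\pi}{6} \right)} + \frac{1}{2} + \frac{e^{- z}}{2} - e^{- 3 z}.
Check: d/dz[- 4 e^{z} - \cos{\left(3 z + \frac{\pi}{6} \right)} + \frac{1}{2} + \frac{e^{- z}}{2} - e^{- 3 z}] = \frac{\left(- 8 e^{4 z} + 6 e^{3 z} \sin{\left(3 z + \frac{\pi}{6} \right)} - e^{2 z} + 6\right) e^{- 3 z}}{2} = G'(z).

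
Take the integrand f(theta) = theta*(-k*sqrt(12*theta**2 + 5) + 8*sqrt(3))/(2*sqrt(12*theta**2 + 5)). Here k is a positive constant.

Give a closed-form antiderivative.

An antiderivative is F(theta) = -k*theta**2/4 + sqrt(4*theta**2 + 5/3).

A first test for any F(theta): its theta-derivative must equal f(theta) identically.
Check: d/dtheta[-k*theta**2/4 + sqrt(4*theta**2 + 5/3)] = (-k*theta*sqrt(12*theta**2 + 5) + 8*sqrt(3)*theta)/(2*sqrt(12*theta**2 + 5)), which equals f(theta).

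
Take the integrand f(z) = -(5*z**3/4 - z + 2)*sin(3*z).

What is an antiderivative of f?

For F(z) to be correct the identity F'(z) - f(z) = 0 must hold.
Check: d/dz[5*z**3*cos(3*z)/12 - 5*z**2*sin(3*z)/12 - 11*z*cos(3*z)/18 + 11*sin(3*z)/54 + 2*cos(3*z)/3] = -5*z**3*sin(3*z)/4 + z*sin(3*z) - 2*sin(3*z), which equals f(z).

An antiderivative is F(z) = 5*z**3*cos(3*z)/12 - 5*z**2*sin(3*z)/12 - 11*z*cos(3*z)/18 + 11*sin(3*z)/54 + 2*cos(3*z)/3.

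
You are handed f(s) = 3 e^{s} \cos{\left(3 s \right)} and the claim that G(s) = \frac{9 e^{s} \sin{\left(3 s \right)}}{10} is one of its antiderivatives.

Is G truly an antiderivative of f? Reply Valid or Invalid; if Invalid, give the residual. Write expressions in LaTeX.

Invalid: d/ds[G] - f = \frac{9 e^{s} \sin{\left(3 s \right)}}{10} - \frac{3 e^{s} \cos{\left(3 s \right)}}{10}, which is not 0.

d/ds[G] = \frac{9 e^{s} \sin{\left(3 s \right)}}{10} + \frac{27 e^{s} \cos{\left(3 s \right)}}{10}
d/ds[G] - f(s) = \frac{9 e^{s} \sin{\left(3 s \right)}}{10} - \frac{3 e^{s} \cos{\left(3 s \right)}}{10} != 0.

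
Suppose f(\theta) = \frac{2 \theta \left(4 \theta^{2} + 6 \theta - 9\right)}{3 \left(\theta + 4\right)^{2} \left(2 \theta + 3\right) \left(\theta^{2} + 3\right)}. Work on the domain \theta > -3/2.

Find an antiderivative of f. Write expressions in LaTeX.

An antiderivative is F(\theta) = \frac{24 \log{\left(\theta + \frac{3}{2} \right)}}{175} - \frac{2102 \log{\left(\theta + 4 \right)}}{9025} + \frac{121 \log{\left(\theta^{2} + 3 \right)}}{2527} - \frac{664 \sqrt{3} \operatorname{atan}{\left(\frac{\sqrt{3} \theta}{3} \right)}}{7581} - \frac{248}{285 \theta + 1140}.

The denominator factors as 3 \left(\theta + 4\right)^{2} \left(2 \theta + 3\right) \left(\theta^{2} + 3\right); partial fractions split f into directly integrable pieces: \frac{2 \left(121 \theta - 332\right)}{2527 \left(\theta^{2} + 3\right)} + \frac{48}{175 \left(2 \theta + 3\right)} - \frac{2102}{9025 \left(\theta + 4\right)} + \frac{248}{285 \left(\theta + 4\right)^{2}}.
Check: d/d\theta[\frac{24 \log{\left(\theta + \frac{3}{2} \right)}}{175} - \frac{2102 \log{\left(\theta + 4 \right)}}{9025} + \frac{121 \log{\left(\theta^{2} + 3 \right)}}{2527} - \frac{664 \sqrt{3} \operatorname{atan}{\left(\frac{\sqrt{3} \theta}{3} \right)}}{7581} - \frac{248}{285 \theta + 1140}] = \frac{8 \theta^{3} + 12 \theta^{2} - 18 \theta}{6 \theta^{5} + 57 \theta^{4} + 186 \theta^{3} + 315 \theta^{2} + 504 \theta + 432}, which equals f(\theta).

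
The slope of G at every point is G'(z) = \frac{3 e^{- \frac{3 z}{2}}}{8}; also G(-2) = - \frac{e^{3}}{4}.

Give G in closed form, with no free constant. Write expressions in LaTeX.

G(z) = - \frac{e^{- \frac{3 z}{2}}}{4}

Since d/dz undoes antidifferentiation here, G(z) must give back the stated G'(z).
A general antiderivative is - \frac{e^{- \frac{3 z}{2}}}{4} + C.
The condition gives C = - \frac{e^{3}}{4} - (- \frac{e^{3}}{4}) = 0.
So G(z) = - \frac{e^{- \frac{3 z}{2}}}{4}.
Check: d/dz[- \frac{e^{- \frac{3 z}{2}}}{4}] = \frac{3 e^{- \frac{3 z}{2}}}{8} = G'(z).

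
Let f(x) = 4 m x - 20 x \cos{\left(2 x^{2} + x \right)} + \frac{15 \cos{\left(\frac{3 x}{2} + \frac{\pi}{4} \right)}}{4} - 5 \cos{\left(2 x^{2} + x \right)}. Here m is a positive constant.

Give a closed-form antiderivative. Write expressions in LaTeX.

An antiderivative is F(x) = 2 m x^{2} + \frac{5 \sin{\left(\frac{3 x}{2} + \frac{\pi}{4} \right)}}{2} - 5 \sin{\left(2 x^{2} + x \right)}.

Integrate term by term and add the pieces.
Check: d/dx[2 m x^{2} + \frac{5 \sin{\left(\frac{3 x}{2} + \frac{\pi}{4} \right)}}{2} - 5 \sin{\left(2 x^{2} + x \right)}] = 4 m x - 20 x \cos{\left(2 x^{2} + x \right)} + \frac{15 \cos{\left(\frac{3 x}{2} + \frac{\pi}{4} \right)}}{4} - 5 \cos{\left(2 x^{2} + x \right)} = f(x).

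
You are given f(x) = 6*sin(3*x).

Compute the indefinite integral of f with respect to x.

F(x) = -2*cos(3*x) + C

Whatever form F(x) takes, F'(x) = f(x) is non-negotiable.
Check: d/dx[-2*cos(3*x)] = 6*sin(3*x) = f(x).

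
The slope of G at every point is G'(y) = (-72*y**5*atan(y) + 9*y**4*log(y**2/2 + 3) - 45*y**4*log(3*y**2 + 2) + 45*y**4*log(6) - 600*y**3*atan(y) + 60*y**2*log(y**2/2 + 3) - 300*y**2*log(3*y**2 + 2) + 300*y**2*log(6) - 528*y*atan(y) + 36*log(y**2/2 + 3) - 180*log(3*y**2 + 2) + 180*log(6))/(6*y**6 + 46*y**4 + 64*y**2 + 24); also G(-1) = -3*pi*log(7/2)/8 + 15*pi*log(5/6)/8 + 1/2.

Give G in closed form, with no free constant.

Recognize the product-rule pattern: G'(y) = u'v + uv' with u = -15*log(y**2/2 + 1/3)/2 + 3*log(y**2/2 + 3)/2, v = atan(y), so integration by parts undoes it.
A general antiderivative is 3*(-5*log(y**2/2 + 1/3) + log(y**2/2 + 3))*atan(y)/2 + C.
The condition gives C = -3*pi*log(7/2)/8 + 15*pi*log(5/6)/8 + 1/2 - (-3*pi*log(7/2)/8 + 15*pi*log(5/6)/8) = 1/2.
So G(y) = -(15*log(y**2/2 + 1/3)*atan(y) - 3*log(y**2/2 + 3)*atan(y) - 1)/2.
Check: d/dy[-(15*log(y**2/2 + 1/3)*atan(y) - 3*log(y**2/2 + 3)*atan(y) - 1)/2] = (-72*y**5*atan(y) + 9*y**4*log(y**2/2 + 3) - 45*y**4*log(3*y**2 + 2) + 45*y**4*log(6) - 600*y**3*atan(y) + 60*y**2*log(y**2/2 + 3) - 300*y**2*log(3*y**2 + 2) + 300*y**2*log(6) - 528*y*atan(y) + 36*log(y**2/2 + 3) - 180*log(3*y**2 + 2) + 180*log(6))/(6*y**6 + 46*y**4 + 64*y**2 + 24) = G'(y).

G(y) = -(15*log(y**2/2 + 1/3)*atan(y) - 3*log(y**2/2 + 3)*atan(y) - 1)/2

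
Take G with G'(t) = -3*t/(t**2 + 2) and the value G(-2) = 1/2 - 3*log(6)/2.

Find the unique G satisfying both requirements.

G'(t) matches the chain-rule pattern g'(h)*h' with inner function h(t) = t**2 + 2; substituting u = h(t) collapses the integral.
A general antiderivative is -3*log(t**2 + 2)/2 + C.
The condition gives C = 1/2 - 3*log(6)/2 - (-3*log(6)/2) = 1/2.
So G(t) = (1 - 3*log(t**2 + 2))/2.
Check: d/dt[(1 - 3*log(t**2 + 2))/2] = -3*t/(t**2 + 2) = G'(t).

G(t) = (1 - 3*log(t**2 + 2))/2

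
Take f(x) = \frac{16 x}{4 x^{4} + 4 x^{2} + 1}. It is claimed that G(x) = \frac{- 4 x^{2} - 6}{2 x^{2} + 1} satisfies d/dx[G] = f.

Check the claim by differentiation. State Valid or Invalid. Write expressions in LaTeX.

d/dx[G] = \frac{16 x}{4 x^{4} + 4 x^{2} + 1}
This equals f(x) exactly, so the claim holds.

Valid - the claim checks out under differentiation.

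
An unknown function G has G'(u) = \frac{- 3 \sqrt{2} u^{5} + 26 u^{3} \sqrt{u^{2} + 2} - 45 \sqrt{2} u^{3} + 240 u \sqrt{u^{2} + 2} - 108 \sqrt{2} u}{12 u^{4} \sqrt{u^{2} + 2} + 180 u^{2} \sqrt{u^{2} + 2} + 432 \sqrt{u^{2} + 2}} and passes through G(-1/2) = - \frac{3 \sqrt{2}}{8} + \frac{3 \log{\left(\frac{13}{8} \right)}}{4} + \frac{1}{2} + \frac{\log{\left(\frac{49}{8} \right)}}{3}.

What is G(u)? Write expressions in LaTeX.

Check a candidate G(u) by differentiating: d/du[G] must match the given G'(u).
A general antiderivative is - \frac{\sqrt{\frac{u^{2}}{2} + 1}}{2} + \frac{3 \log{\left(\frac{u^{2}}{2} + \frac{3}{2} \right)}}{4} + \frac{\log{\left(\frac{u^{2}}{2} + 6 \right)}}{3} + C.
The condition gives C = - \frac{3 \sqrt{2}}{8} + \frac{3 \log{\left(\frac{13}{8} \right)}}{4} + \frac{1}{2} + \frac{\log{\left(\frac{49}{8} \right)}}{3} - (- \frac{3 \sqrt{2}}{8} + \frac{3 \log{\left(\frac{13}{8} \right)}}{4} + \frac{\log{\left(\frac{49}{8} \right)}}{3}) = \frac{1}{2}.
So G(u) = \frac{\sqrt{2} \left(- 6 \sqrt{u^{2} + 2} + 4 \sqrt{2} \log{\left(\frac{u^{2}}{2} + 6 \right)} + 9 \sqrt{2} \log{\left(u^{2} + 3 \right)} - 9 \sqrt{2} \log{\left(2 \right)} + 6 \sqrt{2}\right)}{24}.
Check: d/du[\frac{\sqrt{2} \left(- 6 \sqrt{u^{2} + 2} + 4 \sqrt{2} \log{\left(\frac{u^{2}}{2} + 6 \right)} + 9 \sqrt{2} \log{\left(u^{2} + 3 \right)} - 9 \sqrt{2} \log{\left(2 \right)} + 6 \sqrt{2}\right)}{24}] = \frac{- 3 \sqrt{2} u^{5} + 26 u^{3} \sqrt{u^{2} + 2} - 45 \sqrt{2} u^{3} + 240 u \sqrt{u^{2} + 2} - 108 \sqrt{2} u}{12 u^{4} \sqrt{u^{2} + 2} + 180 u^{2} \sqrt{u^{2} + 2} + 432 \sqrt{u^{2} + 2}} = G'(u).

G(u) = \frac{\sqrt{2} \left(- 6 \sqrt{u^{2} + 2} + 4 \sqrt{2} \log{\left(\frac{u^{2}}{2} + 6 \right)} + 9 \sqrt{2} \log{\left(u^{2} + 3 \right)} - 9 \sqrt{2} \log{\left(2 \right)} + 6 \sqrt{2}\right)}{24}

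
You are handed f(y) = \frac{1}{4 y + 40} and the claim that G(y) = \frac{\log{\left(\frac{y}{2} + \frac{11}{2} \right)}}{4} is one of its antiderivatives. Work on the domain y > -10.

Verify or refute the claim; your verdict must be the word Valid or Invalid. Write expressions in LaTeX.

Invalid: d/dy[G] - f = - \frac{1}{4 y^{2} + 84 y + 440}, which is not 0.

d/dy[G] = \frac{1}{4 y + 44}
d/dy[G] - f(y) = - \frac{1}{4 y^{2} + 84 y + 440} != 0.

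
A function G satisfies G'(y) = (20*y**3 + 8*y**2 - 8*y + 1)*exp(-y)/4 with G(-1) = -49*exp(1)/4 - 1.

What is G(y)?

G(y) = -5*y**3*exp(-y) - 17*y**2*exp(-y) - 32*y*exp(-y) - 1 - 129*exp(-y)/4

Recognize the product-rule pattern: G'(y) = u'v + uv' with u = -5*y**3 - 17*y**2 - 32*y - 129/4, v = exp(-y), so integration by parts undoes it.
A general antiderivative is (-20*y**3 - 68*y**2 - 128*y - 129)*exp(-y)/4 + C.
The condition gives C = -49*exp(1)/4 - 1 - (-49*exp(1)/4) = -1.
So G(y) = -5*y**3*exp(-y) - 17*y**2*exp(-y) - 32*y*exp(-y) - 1 - 129*exp(-y)/4.
Check: d/dy[-5*y**3*exp(-y) - 17*y**2*exp(-y) - 32*y*exp(-y) - 1 - 129*exp(-y)/4] = (20*y**3 + 8*y**2 - 8*y + 1)*exp(-y)/4 = G'(y).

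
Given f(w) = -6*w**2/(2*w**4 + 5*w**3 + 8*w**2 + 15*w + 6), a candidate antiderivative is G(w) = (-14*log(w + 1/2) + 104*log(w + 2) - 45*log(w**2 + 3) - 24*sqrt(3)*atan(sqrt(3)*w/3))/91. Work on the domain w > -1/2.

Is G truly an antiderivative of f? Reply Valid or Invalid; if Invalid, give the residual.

Valid: G'(w) = f(w).

d/dw[G] = -6*w**2/(2*w**4 + 5*w**3 + 8*w**2 + 15*w + 6)
This equals f(w) exactly, so the claim holds.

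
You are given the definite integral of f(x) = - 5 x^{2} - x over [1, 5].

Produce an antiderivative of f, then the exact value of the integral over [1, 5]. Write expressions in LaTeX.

Antiderivative: F(x) = \frac{x^{2} \left(- 10 x - 3\right)}{6}; value = - \frac{656}{3}

Integrate term by term and add the pieces.
F(x) = \frac{x^{2} \left(- 10 x - 3\right)}{6} is an antiderivative of f.
Check: d/dx[\frac{x^{2} \left(- 10 x - 3\right)}{6}] = - 5 x^{2} - x = f(x).
F(5) = - \frac{1325}{6}; F(1) = - \frac{13}{6}.
Integral = F(5) - F(1) = - \frac{656}{3}.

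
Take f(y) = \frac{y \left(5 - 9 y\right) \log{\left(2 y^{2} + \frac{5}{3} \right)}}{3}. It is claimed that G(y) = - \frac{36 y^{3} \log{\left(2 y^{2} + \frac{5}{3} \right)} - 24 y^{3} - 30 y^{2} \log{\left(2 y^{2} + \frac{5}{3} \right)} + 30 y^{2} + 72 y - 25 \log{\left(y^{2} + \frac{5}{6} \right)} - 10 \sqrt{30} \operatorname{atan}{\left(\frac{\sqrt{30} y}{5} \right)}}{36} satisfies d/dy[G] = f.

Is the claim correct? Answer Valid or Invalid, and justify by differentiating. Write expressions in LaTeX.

Invalid: d/dy[G] - f = - \frac{1}{3}, which is not 0.

d/dy[G] = - 3 y^{2} \log{\left(2 y^{2} + \frac{5}{3} \right)} + \frac{5 y \log{\left(2 y^{2} + \frac{5}{3} \right)}}{3} - \frac{1}{3}
d/dy[G] - f(y) = - \frac{1}{3} != 0.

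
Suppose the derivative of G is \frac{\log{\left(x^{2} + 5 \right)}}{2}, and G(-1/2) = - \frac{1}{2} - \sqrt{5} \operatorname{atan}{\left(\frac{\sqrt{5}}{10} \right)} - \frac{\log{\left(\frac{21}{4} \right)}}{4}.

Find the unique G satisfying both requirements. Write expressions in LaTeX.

G(x) = \frac{x \log{\left(x^{2} + 5 \right)} - 2 x + 2 \sqrt{5} \operatorname{atan}{\left(\frac{\sqrt{5} x}{5} \right)} - 2}{2}

Whatever form G(x) takes, its d/dx must return the stated G'(x).
A general antiderivative is \frac{x \log{\left(x^{2} + 5 \right)}}{2} - x + \sqrt{5} \operatorname{atan}{\left(\frac{\sqrt{5} x}{5} \right)} + C.
The condition gives C = - \frac{1}{2} - \sqrt{5} \operatorname{atan}{\left(\frac{\sqrt{5}}{10} \right)} - \frac{\log{\left(\frac{21}{4} \right)}}{4} - (- \sqrt{5} \operatorname{atan}{\left(\frac{\sqrt{5}}{10} \right)} - \frac{\log{\left(\frac{21}{4} \right)}}{4} + \frac{1}{2}) = -1.
So G(x) = \frac{x \log{\left(x^{2} + 5 \right)} - 2 x + 2 \sqrt{5} \operatorname{atan}{\left(\frac{\sqrt{5} x}{5} \right)} - 2}{2}.
Check: d/dx[\frac{x \log{\left(x^{2} + 5 \right)} - 2 x + 2 \sqrt{5} \operatorname{atan}{\left(\frac{\sqrt{5} x}{5} \right)} - 2}{2}] = \frac{\log{\left(x^{2} + 5 \right)}}{2} = G'(x).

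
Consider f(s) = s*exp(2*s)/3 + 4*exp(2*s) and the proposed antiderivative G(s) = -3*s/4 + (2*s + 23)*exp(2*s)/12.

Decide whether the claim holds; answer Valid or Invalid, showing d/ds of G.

d/ds[G] = s*exp(2*s)/3 + 4*exp(2*s) - 3/4
d/ds[G] - f(s) = -3/4 != 0.

Invalid: d/ds[G] - f = -3/4, which is not 0.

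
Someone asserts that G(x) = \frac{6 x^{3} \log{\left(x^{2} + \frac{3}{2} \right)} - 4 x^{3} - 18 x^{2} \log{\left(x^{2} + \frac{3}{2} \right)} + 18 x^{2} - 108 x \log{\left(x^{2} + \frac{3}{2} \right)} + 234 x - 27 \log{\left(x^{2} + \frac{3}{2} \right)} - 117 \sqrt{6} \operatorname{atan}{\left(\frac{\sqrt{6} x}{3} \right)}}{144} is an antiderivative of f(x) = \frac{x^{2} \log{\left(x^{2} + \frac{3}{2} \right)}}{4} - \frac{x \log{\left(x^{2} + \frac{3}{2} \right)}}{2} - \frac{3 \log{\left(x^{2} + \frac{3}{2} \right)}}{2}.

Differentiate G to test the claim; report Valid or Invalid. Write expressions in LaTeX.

Invalid: d/dx[G] - f = - \frac{x^{2} \log{\left(x^{2} + \frac{3}{2} \right)}}{8} + \frac{x \log{\left(x^{2} + \frac{3}{2} \right)}}{4} + \frac{3 \log{\left(x^{2} + \frac{3}{2} \right)}}{4}, which is not 0.

d/dx[G] = \frac{x^{2} \log{\left(x^{2} + \frac{3}{2} \right)}}{8} - \frac{x \log{\left(x^{2} + \frac{3}{2} \right)}}{4} - \frac{3 \log{\left(x^{2} + \frac{3}{2} \right)}}{4}
d/dx[G] - f(x) = - \frac{x^{2} \log{\left(x^{2} + \frac{3}{2} \right)}}{8} + \frac{x \log{\left(x^{2} + \frac{3}{2} \right)}}{4} + \frac{3 \log{\left(x^{2} + \frac{3}{2} \right)}}{4} != 0.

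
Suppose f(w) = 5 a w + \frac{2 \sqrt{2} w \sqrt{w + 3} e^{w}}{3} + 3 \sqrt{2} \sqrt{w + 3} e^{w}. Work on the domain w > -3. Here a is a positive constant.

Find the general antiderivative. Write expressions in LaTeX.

The integrand splits into summands that can be handled one at a time.
Check: d/dw[\frac{5 a w^{2}}{2} + \frac{\left(2 w + 6\right)^{\frac{3}{2}} e^{w}}{3}] = 5 a w + \frac{2 \sqrt{2} w \sqrt{w + 3} e^{w}}{3} + 3 \sqrt{2} \sqrt{w + 3} e^{w} = f(w).

F(w) = \frac{5 a w^{2}}{2} + \frac{\left(2 w + 6\right)^{\frac{3}{2}} e^{w}}{3} + C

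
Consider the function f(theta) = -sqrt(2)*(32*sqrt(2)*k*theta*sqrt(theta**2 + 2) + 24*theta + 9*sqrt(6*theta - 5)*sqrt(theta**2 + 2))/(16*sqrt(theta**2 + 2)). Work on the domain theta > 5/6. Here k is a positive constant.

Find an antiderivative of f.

A candidate is checked by its d/dtheta: the result must match f(theta).
Check: d/dtheta[-2*k*theta**2 - (3*theta - 5/2)**(3/2)/4 - 3*sqrt(theta**2/2 + 1)] = sqrt(2)*(-32*sqrt(2)*k*theta*sqrt(theta**2 + 2) - 24*theta - 9*sqrt(6*theta - 5)*sqrt(theta**2 + 2))/(16*sqrt(theta**2 + 2)), which equals f(theta).

An antiderivative is F(theta) = -2*k*theta**2 - (3*theta - 5/2)**(3/2)/4 - 3*sqrt(theta**2/2 + 1).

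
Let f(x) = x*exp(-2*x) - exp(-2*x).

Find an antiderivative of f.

An antiderivative is F(x) = -x*exp(-2*x)/2 + exp(-2*x)/4.

f has the shape u'v + uv' for u = 1/4 - x/2 and v = exp(-2*x) — it is the derivative of the product u*v.
Check: d/dx[-x*exp(-2*x)/2 + exp(-2*x)/4] = (x - 1)*exp(-2*x), which equals f(x).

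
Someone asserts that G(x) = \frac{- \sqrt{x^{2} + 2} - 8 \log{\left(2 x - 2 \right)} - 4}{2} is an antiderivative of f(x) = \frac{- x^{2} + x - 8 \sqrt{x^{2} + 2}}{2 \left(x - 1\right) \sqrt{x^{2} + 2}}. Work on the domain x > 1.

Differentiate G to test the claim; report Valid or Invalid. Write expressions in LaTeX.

Valid - differentiating G returns exactly f.

d/dx[G] = \frac{- x^{2} + x - 8 \sqrt{x^{2} + 2}}{2 x \sqrt{x^{2} + 2} - 2 \sqrt{x^{2} + 2}}
This equals f(x) exactly, so the claim holds.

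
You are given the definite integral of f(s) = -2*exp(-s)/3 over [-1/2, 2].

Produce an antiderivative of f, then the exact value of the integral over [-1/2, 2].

Since d/ds undoes antidifferentiation here, F'(s) = f(s) is required of F(s).
F(s) = 2*exp(-s)/3 is an antiderivative of f.
Check: d/ds[2*exp(-s)/3] = -2*exp(-s)/3 = f(s).
F(2) = 2*exp(-2)/3; F(-1/2) = 2*exp(1/2)/3.
Integral = F(2) - F(-1/2) = -2*exp(1/2)/3 + 2*exp(-2)/3.

Antiderivative: F(s) = 2*exp(-s)/3; value = -2*exp(1/2)/3 + 2*exp(-2)/3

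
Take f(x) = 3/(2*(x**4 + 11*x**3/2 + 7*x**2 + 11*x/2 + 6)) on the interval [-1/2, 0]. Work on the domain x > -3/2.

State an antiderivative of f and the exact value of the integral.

The denominator factors as (x + 4)*(2*x + 3)*(x**2 + 1); partial fractions split f into directly integrable pieces: -3*(11*x - 10)/(221*(x**2 + 1)) + 24/(65*(2*x + 3)) - 3/(85*(x + 4)).
F(x) = 12*log(x + 3/2)/65 - 3*log(x + 4)/85 - 33*log(x**2 + 1)/442 + 30*atan(x)/221 is an antiderivative of f.
Check: d/dx[12*log(x + 3/2)/65 - 3*log(x + 4)/85 - 33*log(x**2 + 1)/442 + 30*atan(x)/221] = 3/(2*x**4 + 11*x**3 + 14*x**2 + 11*x + 12), which equals f(x).
F(0) = -3*log(4)/85 + 12*log(3/2)/65; F(-1/2) = -30*atan(1/2)/221 - 3*log(7/2)/85 - 33*log(5/4)/442.
Integral = F(0) - F(-1/2) = -3*log(4)/85 + 33*log(5/4)/442 + 3*log(7/2)/85 + 30*atan(1/2)/221 + 12*log(3/2)/65.

Antiderivative: F(x) = 12*log(x + 3/2)/65 - 3*log(x + 4)/85 - 33*log(x**2 + 1)/442 + 30*atan(x)/221; value = -3*log(4)/85 + 33*log(5/4)/442 + 3*log(7/2)/85 + 30*atan(1/2)/221 + 12*log(3/2)/65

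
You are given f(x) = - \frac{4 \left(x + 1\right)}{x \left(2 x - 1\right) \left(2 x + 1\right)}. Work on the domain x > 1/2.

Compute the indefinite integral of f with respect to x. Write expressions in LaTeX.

The denominator factors as x \left(2 x - 1\right) \left(2 x + 1\right); partial fractions split f into directly integrable pieces: - \frac{2}{2 x + 1} - \frac{6}{2 x - 1} + \frac{4}{x}.
Check: d/dx[4 \log{\left(x \right)} - 3 \log{\left(x - \frac{1}{2} \right)} - \log{\left(x + \frac{1}{2} \right)}] = \frac{- 4 x - 4}{4 x^{3} - x}, which equals f(x).

F(x) = 4 \log{\left(x \right)} - 3 \log{\left(x - \frac{1}{2} \right)} - \log{\left(x + \frac{1}{2} \right)} + C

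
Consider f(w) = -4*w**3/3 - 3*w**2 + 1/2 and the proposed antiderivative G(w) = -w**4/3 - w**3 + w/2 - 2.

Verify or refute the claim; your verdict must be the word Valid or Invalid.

d/dw[G] = -4*w**3/3 - 3*w**2 + 1/2
This equals f(w) exactly, so the claim holds.

Valid - the claim checks out under differentiation.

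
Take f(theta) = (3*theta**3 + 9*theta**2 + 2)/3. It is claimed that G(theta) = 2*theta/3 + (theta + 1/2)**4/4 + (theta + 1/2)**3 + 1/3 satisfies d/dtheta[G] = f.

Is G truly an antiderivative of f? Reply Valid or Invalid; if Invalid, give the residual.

Invalid: d/dtheta[G] - f = 3*theta**2/2 + 15*theta/4 + 7/8, which is not 0.

d/dtheta[G] = theta**3 + 9*theta**2/2 + 15*theta/4 + 37/24
d/dtheta[G] - f(theta) = 3*theta**2/2 + 15*theta/4 + 7/8 != 0.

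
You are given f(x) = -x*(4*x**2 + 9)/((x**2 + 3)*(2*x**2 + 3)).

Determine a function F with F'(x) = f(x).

An antiderivative is F(x) = -log(2*x**4/3 + 3*x**2 + 3)/2.

The substitution u = 2*x**4/3 + 3*x**2 + 3 works: f is exactly (dF/du)*(du/dx) for that inner function.
Check: d/dx[-log(2*x**4/3 + 3*x**2 + 3)/2] = (-4*x**3 - 9*x)/(2*x**4 + 9*x**2 + 9), which equals f(x).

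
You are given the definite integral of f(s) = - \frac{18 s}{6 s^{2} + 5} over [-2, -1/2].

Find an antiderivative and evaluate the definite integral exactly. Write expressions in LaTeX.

Antiderivative: F(s) = - \frac{3 \log{\left(2 s^{2} + \frac{5}{3} \right)}}{2}; value = - \frac{3 \log{\left(\frac{13}{6} \right)}}{2} + \frac{3 \log{\left(\frac{29}{3} \right)}}{2}

The substitution u = 2 s^{2} + \frac{5}{3} works: f is exactly (dF/du)*(du/ds) for that inner function.
F(s) = - \frac{3 \log{\left(2 s^{2} + \frac{5}{3} \right)}}{2} is an antiderivative of f.
Check: d/ds[- \frac{3 \log{\left(2 s^{2} + \frac{5}{3} \right)}}{2}] = - \frac{18 s}{6 s^{2} + 5} = f(s).
F(-1/2) = - \frac{3 \log{\left(\frac{13}{6} \right)}}{2}; F(-2) = - \frac{3 \log{\left(\frac{29}{3} \right)}}{2}.
Integral = F(-1/2) - F(-2) = - \frac{3 \log{\left(\frac{13}{6} \right)}}{2} + \frac{3 \log{\left(\frac{29}{3} \right)}}{2}.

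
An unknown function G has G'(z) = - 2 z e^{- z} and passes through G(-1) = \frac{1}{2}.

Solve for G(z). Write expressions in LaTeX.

G(z) = 2 z e^{- z} + \frac{1}{2} + 2 e^{- z}

Recognize the product-rule pattern: G'(z) = u'v + uv' with u = 2 z + 2, v = e^{- z}, so integration by parts undoes it.
A general antiderivative is \left(2 z + 2\right) e^{- z} + C.
The condition gives C = \frac{1}{2} - (0) = \frac{1}{2}.
So G(z) = 2 z e^{- z} + \frac{1}{2} + 2 e^{- z}.
Check: d/dz[2 z e^{- z} + \frac{1}{2} + 2 e^{- z}] = - 2 z e^{- z} = G'(z).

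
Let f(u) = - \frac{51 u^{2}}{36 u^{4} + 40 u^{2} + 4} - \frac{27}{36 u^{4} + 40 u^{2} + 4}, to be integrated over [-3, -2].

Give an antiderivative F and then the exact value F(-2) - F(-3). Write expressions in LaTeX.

Antiderivative: F(u) = - \frac{3 \operatorname{atan}{\left(u \right)}}{4} - 2 \operatorname{atan}{\left(3 u \right)}; value = - 2 \operatorname{atan}{\left(9 \right)} - \frac{3 \operatorname{atan}{\left(3 \right)}}{4} + \frac{3 \operatorname{atan}{\left(2 \right)}}{4} + 2 \operatorname{atan}{\left(6 \right)}

The integrand splits into summands that can be handled one at a time.
F(u) = - \frac{3 \operatorname{atan}{\left(u \right)}}{4} - 2 \operatorname{atan}{\left(3 u \right)} is an antiderivative of f.
Check: d/du[- \frac{3 \operatorname{atan}{\left(u \right)}}{4} - 2 \operatorname{atan}{\left(3 u \right)}] = \frac{- 51 u^{2} - 27}{36 u^{4} + 40 u^{2} + 4}, which equals f(u).
F(-2) = \frac{3 \operatorname{atan}{\left(2 \right)}}{4} + 2 \operatorname{atan}{\left(6 \right)}; F(-3) = \frac{3 \operatorname{atan}{\left(3 \right)}}{4} + 2 \operatorname{atan}{\left(9 \right)}.
Integral = F(-2) - F(-3) = - 2 \operatorname{atan}{\left(9 \right)} - \frac{3 \operatorname{atan}{\left(3 \right)}}{4} + \frac{3 \operatorname{atan}{\left(2 \right)}}{4} + 2 \operatorname{atan}{\left(6 \right)}.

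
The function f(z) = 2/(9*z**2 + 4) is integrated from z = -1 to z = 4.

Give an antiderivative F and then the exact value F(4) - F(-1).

Antiderivative: F(z) = atan(3*z/2)/3; value = atan(3/2)/3 + atan(6)/3

Whatever form F(z) takes, F'(z) = f(z) is non-negotiable.
F(z) = atan(3*z/2)/3 is an antiderivative of f.
Check: d/dz[atan(3*z/2)/3] = 2/(9*z**2 + 4) = f(z).
F(4) = atan(6)/3; F(-1) = -atan(3/2)/3.
Integral = F(4) - F(-1) = atan(3/2)/3 + atan(6)/3.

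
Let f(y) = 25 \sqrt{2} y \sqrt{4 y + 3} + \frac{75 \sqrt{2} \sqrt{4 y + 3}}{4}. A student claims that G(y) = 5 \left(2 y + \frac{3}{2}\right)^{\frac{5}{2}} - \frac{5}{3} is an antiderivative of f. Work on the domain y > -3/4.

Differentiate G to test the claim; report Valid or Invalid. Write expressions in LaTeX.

Valid: G'(y) = f(y).

d/dy[G] = \frac{\sqrt{2} \left(100 y \sqrt{4 y + 3} + 75 \sqrt{4 y + 3}\right)}{4}
This equals f(y) exactly, so the claim holds.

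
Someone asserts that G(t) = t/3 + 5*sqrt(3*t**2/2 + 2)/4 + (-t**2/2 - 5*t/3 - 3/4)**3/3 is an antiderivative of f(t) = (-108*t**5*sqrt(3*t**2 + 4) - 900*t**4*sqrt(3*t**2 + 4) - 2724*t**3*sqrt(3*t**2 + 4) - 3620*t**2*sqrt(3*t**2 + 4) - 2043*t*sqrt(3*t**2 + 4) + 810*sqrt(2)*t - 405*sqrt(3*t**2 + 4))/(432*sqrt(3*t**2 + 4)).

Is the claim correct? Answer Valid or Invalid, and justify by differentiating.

Invalid: d/dt[G] - f = 1/3, which is not 0.

d/dt[G] = (-108*t**5*sqrt(3*t**2 + 4) - 900*t**4*sqrt(3*t**2 + 4) - 2724*t**3*sqrt(3*t**2 + 4) - 3620*t**2*sqrt(3*t**2 + 4) - 2043*t*sqrt(3*t**2 + 4) + 810*sqrt(2)*t - 261*sqrt(3*t**2 + 4))/(432*sqrt(3*t**2 + 4))
d/dt[G] - f(t) = 1/3 != 0.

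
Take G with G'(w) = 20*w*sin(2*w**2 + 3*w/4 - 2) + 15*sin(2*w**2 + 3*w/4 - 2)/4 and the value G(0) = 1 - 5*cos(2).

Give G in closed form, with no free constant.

G(w) = 1 - 5*cos(2*w**2 + 3*w/4 - 2)

G'(w) matches the chain-rule pattern g'(h)*h' with inner function h(w) = 2*w**2 + 3*w/4 - 2; substituting u = h(w) collapses the integral.
A general antiderivative is -5*cos(2*w**2 + 3*w/4 - 2) + C.
The condition gives C = 1 - 5*cos(2) - (-5*cos(2)) = 1.
So G(w) = 1 - 5*cos(2*w**2 + 3*w/4 - 2).
Check: d/dw[1 - 5*cos(2*w**2 + 3*w/4 - 2)] = 20*w*sin(2*w**2 + 3*w/4 - 2) + 15*sin(2*w**2 + 3*w/4 - 2)/4 = G'(w).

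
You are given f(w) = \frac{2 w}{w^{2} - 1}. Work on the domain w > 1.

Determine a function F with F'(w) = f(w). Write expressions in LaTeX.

An antiderivative is F(w) = \log{\left(w^{2} - 1 \right)}.

Factor the denominator (\left(w - 1\right) \left(w + 1\right)) and decompose: f = \frac{1}{w + 1} + \frac{1}{w - 1}; each piece integrates to a log, atan, or power term.
Check: d/dw[\log{\left(w^{2} - 1 \right)}] = \frac{2 w}{w^{2} - 1} = f(w).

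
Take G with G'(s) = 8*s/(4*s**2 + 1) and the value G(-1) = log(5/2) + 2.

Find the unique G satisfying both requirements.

The substitution u = 2*s**2 + 1/2 works: G'(s) is exactly (dG/du)*(du/ds) for that inner function.
A general antiderivative is log(2*s**2 + 1/2) + C.
The condition gives C = log(5/2) + 2 - (log(5/2)) = 2.
So G(s) = log(2*s**2 + 1/2) + 2.
Check: d/ds[log(2*s**2 + 1/2) + 2] = 8*s/(4*s**2 + 1) = G'(s).

G(s) = log(2*s**2 + 1/2) + 2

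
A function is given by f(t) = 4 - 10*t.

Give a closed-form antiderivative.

An antiderivative is F(t) = t*(4 - 5*t).

Any candidate F(t) must reproduce f(t) exactly when differentiated.
Check: d/dt[t*(4 - 5*t)] = 4 - 10*t = f(t).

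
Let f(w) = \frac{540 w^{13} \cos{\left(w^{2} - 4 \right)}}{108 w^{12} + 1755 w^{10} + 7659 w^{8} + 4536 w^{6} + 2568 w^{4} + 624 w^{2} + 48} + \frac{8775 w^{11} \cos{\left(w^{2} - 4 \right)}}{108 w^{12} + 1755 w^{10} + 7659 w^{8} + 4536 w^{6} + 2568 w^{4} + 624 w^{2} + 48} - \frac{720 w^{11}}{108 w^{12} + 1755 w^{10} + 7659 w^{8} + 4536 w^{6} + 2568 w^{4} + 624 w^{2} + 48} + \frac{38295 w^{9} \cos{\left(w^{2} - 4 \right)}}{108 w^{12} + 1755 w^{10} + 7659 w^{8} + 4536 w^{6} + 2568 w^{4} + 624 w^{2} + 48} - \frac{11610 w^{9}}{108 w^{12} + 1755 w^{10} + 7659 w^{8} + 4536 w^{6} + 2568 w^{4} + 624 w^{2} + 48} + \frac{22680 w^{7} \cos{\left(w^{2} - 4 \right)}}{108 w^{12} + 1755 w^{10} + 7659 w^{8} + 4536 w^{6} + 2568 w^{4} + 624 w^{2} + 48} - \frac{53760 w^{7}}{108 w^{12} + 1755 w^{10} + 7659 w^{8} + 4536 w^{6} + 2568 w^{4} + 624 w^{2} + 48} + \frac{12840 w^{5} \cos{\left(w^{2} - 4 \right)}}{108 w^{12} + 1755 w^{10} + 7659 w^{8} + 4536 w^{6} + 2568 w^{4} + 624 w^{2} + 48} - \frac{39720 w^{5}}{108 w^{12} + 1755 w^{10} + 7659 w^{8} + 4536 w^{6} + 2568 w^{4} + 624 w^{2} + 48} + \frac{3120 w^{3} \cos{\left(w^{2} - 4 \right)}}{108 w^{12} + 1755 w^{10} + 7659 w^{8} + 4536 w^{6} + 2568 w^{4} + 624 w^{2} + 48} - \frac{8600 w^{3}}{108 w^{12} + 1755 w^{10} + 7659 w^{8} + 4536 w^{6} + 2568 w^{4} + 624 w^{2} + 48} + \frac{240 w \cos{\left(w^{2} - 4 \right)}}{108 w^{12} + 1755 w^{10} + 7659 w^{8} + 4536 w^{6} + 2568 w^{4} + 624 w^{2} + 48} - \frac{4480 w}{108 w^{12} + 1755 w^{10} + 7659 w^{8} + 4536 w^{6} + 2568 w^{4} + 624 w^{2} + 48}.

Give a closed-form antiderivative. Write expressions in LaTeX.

An antiderivative is F(w) = \frac{5 \left(- 2 \left(3 w^{4} + 24 w^{2} + 4\right) \log{\left(2 w^{4} + \frac{w^{2}}{2} + \frac{1}{2} \right)} + 3 \left(3 w^{4} + 24 w^{2} + 4\right) \sin{\left(w^{2} - 4 \right)} + 36\right)}{6 \left(3 w^{4} + 24 w^{2} + 4\right)}.

The integrand splits into summands that can be handled one at a time.
Check: d/dw[\frac{5 \left(- 2 \left(3 w^{4} + 24 w^{2} + 4\right) \log{\left(2 w^{4} + \frac{w^{2}}{2} + \frac{1}{2} \right)} + 3 \left(3 w^{4} + 24 w^{2} + 4\right) \sin{\left(w^{2} - 4 \right)} + 36\right)}{6 \left(3 w^{4} + 24 w^{2} + 4\right)}] = \frac{540 w^{13} \cos{\left(w^{2} - 4 \right)} + 8775 w^{11} \cos{\left(w^{2} - 4 \right)} - 720 w^{11} + 38295 w^{9} \cos{\left(w^{2} - 4 \right)} - 11610 w^{9} + 22680 w^{7} \cos{\left(w^{2} - 4 \right)} - 53760 w^{7} + 12840 w^{5} \cos{\left(w^{2} - 4 \right)} - 39720 w^{5} + 3120 w^{3} \cos{\left(w^{2} - 4 \right)} - 8600 w^{3} + 240 w \cos{\left(w^{2} - 4 \right)} - 4480 w}{108 w^{12} + 1755 w^{10} + 7659 w^{8} + 4536 w^{6} + 2568 w^{4} + 624 w^{2} + 48}, which equals f(w).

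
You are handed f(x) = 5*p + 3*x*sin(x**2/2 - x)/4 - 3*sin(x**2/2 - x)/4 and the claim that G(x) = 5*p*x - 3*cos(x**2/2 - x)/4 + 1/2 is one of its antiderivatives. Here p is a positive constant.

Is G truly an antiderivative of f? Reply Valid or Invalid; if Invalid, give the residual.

Valid - differentiating G returns exactly f.

d/dx[G] = 5*p + 3*x*sin(x**2/2 - x)/4 - 3*sin(x**2/2 - x)/4
This equals f(x) exactly, so the claim holds.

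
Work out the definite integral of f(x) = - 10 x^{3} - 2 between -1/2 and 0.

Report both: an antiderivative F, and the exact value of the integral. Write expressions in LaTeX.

Whatever form F(x) takes, F'(x) = f(x) is non-negotiable.
F(x) = - \frac{5 x^{4}}{2} - 2 x is an antiderivative of f.
Check: d/dx[- \frac{5 x^{4}}{2} - 2 x] = - 10 x^{3} - 2 = f(x).
F(0) = 0; F(-1/2) = \frac{27}{32}.
Integral = F(0) - F(-1/2) = - \frac{27}{32}.

Antiderivative: F(x) = - \frac{5 x^{4}}{2} - 2 x; value = - \frac{27}{32}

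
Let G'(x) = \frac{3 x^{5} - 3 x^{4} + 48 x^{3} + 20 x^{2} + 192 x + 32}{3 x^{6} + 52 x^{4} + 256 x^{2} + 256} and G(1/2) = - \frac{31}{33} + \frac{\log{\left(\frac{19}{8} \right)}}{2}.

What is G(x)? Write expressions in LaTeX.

Since d/dx undoes antidifferentiation here, G(x) must give back the stated G'(x).
A general antiderivative is \frac{x}{2 \left(\frac{x^{2}}{2} + 4\right)} + \frac{\log{\left(\frac{3 x^{2}}{2} + 2 \right)}}{2} + C.
The condition gives C = - \frac{31}{33} + \frac{\log{\left(\frac{19}{8} \right)}}{2} - (\frac{2}{33} + \frac{\log{\left(\frac{19}{8} \right)}}{2}) = -1.
So G(x) = \frac{x^{2} \log{\left(\frac{3 x^{2}}{2} + 2 \right)} - 2 x^{2} + 2 x + 8 \log{\left(\frac{3 x^{2}}{2} + 2 \right)} - 16}{2 x^{2} + 16}.
Check: d/dx[\frac{x^{2} \log{\left(\frac{3 x^{2}}{2} + 2 \right)} - 2 x^{2} + 2 x + 8 \log{\left(\frac{3 x^{2}}{2} + 2 \right)} - 16}{2 x^{2} + 16}] = \frac{3 x^{5} - 3 x^{4} + 48 x^{3} + 20 x^{2} + 192 x + 32}{3 x^{6} + 52 x^{4} + 256 x^{2} + 256} = G'(x).

G(x) = \frac{x^{2} \log{\left(\frac{3 x^{2}}{2} + 2 \right)} - 2 x^{2} + 2 x + 8 \log{\left(\frac{3 x^{2}}{2} + 2 \right)} - 16}{2 x^{2} + 16}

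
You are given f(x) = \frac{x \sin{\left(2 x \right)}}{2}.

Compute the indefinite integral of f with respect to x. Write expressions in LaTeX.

F(x) = - \frac{x \cos{\left(2 x \right)}}{4} + \frac{\sin{\left(2 x \right)}}{8} + C

Since d/dx undoes antidifferentiation here, F'(x) = f(x) is required of F(x).
Check: d/dx[- \frac{x \cos{\left(2 x \right)}}{4} + \frac{\sin{\left(2 x \right)}}{8}] = \frac{x \sin{\left(2 x \right)}}{2} = f(x).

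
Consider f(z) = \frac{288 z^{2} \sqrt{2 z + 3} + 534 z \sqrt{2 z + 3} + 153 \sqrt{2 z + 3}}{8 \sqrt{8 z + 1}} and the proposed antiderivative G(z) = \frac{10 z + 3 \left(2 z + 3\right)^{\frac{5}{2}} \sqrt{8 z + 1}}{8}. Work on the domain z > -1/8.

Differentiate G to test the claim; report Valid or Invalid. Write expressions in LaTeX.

d/dz[G] = \frac{288 z^{2} \sqrt{2 z + 3} + 534 z \sqrt{2 z + 3} + 153 \sqrt{2 z + 3} + 10 \sqrt{8 z + 1}}{8 \sqrt{8 z + 1}}
d/dz[G] - f(z) = \frac{5}{4} != 0.

Invalid: d/dz[G] - f = \frac{5}{4}, which is not 0.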